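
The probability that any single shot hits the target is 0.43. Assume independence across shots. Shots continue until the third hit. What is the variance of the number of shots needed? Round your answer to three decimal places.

Y = total shots until the third success; negative binomial with r=3, p=0.43.
Var(Y) = r(1−p)/p² = 3·0.57 / 0.43² = 9.24824

9.248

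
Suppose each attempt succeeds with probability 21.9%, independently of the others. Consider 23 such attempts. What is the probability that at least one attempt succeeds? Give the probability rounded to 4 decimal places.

0.9966

P(at least one) = 1 − P(none) = 1 − (1 − 0.219)^23
= 1 − 0.003396 = 0.996604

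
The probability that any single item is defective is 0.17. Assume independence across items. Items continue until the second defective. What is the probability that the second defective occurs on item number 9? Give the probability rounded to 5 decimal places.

Y = trial on which the second success occurs; negative binomial, r=2, p=0.17.
P(Y=9) = C(8,1) · p^2 · (1−p)^7
= 8 · 0.0289 · 0.27136 = 0.0627385

0.06274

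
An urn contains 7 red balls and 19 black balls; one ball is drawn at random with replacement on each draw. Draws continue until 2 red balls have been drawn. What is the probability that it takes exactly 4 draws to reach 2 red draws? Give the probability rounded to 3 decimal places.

0.116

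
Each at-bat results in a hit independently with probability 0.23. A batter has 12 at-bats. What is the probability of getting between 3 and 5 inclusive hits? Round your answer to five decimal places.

0.50768

X ~ Binomial(12, 0.23); P(3 ≤ X ≤ 5) = Σ C(12,k) p^k (1−p)^(12−k) over k:
  k=3: C(12,3)·0.23^3·0.77^9 = 0.2546963
  k=4: C(12,4)·0.23^4·0.77^8 = 0.1711758
  k=5: C(12,5)·0.23^5·0.77^7 = 0.0818087
Total = 0.5076808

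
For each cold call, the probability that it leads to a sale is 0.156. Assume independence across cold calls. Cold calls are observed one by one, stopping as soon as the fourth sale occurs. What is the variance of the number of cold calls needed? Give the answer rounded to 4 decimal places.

Y = total cold calls until the fourth success; negative binomial with r=4, p=0.156.
Var(Y) = r(1−p)/p² = 4·0.844 / 0.156² = 138.724523

138.7245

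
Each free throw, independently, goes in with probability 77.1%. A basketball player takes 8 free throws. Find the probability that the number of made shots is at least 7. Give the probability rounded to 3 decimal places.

X ~ Binomial(8, 0.771); P(X ≥ 7) = Σ C(8,k) p^k (1−p)^(8−k) over k:
  k=7: C(8,7)·0.771^7·0.229^1 = 0.29669
  k=8: C(8,8)·0.771^8·0.229^0 = 0.12486
Total = 0.42156

0.422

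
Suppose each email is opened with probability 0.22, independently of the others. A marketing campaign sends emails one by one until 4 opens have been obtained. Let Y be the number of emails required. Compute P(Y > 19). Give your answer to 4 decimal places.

Needing more than 19 emails ⇔ fewer than 4 successes in the first 19. With X ~ Binomial(19, 0.22), P(Y > 19) = P(X ≤ 3).
  k=0: C(19,0)·0.22^0·0.78^19 = 0.008908
  k=1: C(19,1)·0.22^1·0.78^18 = 0.047740
  k=2: C(19,2)·0.22^2·0.78^17 = 0.121185
  k=3: C(19,3)·0.22^3·0.78^16 = 0.193689
P(X ≤ 3) = 0.371522

0.3715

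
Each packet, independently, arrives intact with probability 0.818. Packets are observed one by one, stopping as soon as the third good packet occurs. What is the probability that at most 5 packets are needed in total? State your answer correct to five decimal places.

0.95497

Finishing within 5 packets ⇔ at least 3 successes in the first 5. With X ~ Binomial(5, 0.818), P(Y ≤ 5) = 1 − P(X ≤ 2).
  k=0: C(5,0)·0.818^0·0.182^5 = 0.0001997
  k=1: C(5,1)·0.818^1·0.182^4 = 0.0044875
  k=2: C(5,2)·0.818^2·0.182^3 = 0.0403386
1 − 0.0450258 = 0.9549742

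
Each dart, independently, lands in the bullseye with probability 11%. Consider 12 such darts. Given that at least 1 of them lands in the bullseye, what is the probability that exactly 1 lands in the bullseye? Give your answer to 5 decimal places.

X ~ Binomial(12, 0.11). Want P(X=1 | X≥1) = P(X=1) / P(X≥1).
P(X=1) = C(12,1)·0.11^1·0.89^11 = 0.3663228
P(X≥1) = 1 − 0.2469904 = 0.7530096
Ratio = 0.3663228 / 0.7530096 = 0.4864783

0.48648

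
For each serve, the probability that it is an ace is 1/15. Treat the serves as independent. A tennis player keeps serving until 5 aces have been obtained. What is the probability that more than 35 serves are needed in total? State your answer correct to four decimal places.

0.9193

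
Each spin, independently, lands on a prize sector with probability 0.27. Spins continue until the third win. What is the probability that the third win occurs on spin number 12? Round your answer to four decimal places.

Y = trial on which the third success occurs; negative binomial, r=3, p=0.27.
P(Y=12) = C(11,2) · p^3 · (1−p)^9
= 55 · 0.019683 · 0.058872 = 0.063732

0.0637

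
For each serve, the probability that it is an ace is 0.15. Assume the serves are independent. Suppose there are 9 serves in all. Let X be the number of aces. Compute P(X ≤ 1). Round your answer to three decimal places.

X ~ Binomial(9, 0.15); P(X ≤ 1) = Σ C(9,k) p^k (1−p)^(9−k) over k:
  k=0: C(9,0)·0.15^0·0.85^9 = 0.23162
  k=1: C(9,1)·0.15^1·0.85^8 = 0.36786
Total = 0.59948

0.599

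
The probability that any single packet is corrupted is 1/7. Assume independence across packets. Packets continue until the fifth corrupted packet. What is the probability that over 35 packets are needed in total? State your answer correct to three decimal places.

Needing more than 35 packets ⇔ fewer than 5 successes in the first 35. With X ~ Binomial(35, 0.142857), P(Y > 35) = P(X ≤ 4).
  k=0: C(35,0)·0.142857^0·0.857143^35 = 0.00454
  k=1: C(35,1)·0.142857^1·0.857143^34 = 0.02647
  k=2: C(35,2)·0.142857^2·0.857143^33 = 0.07500
  k=3: C(35,3)·0.142857^3·0.857143^32 = 0.13750
  k=4: C(35,4)·0.142857^4·0.857143^31 = 0.18334
P(X ≤ 4) = 0.42686

0.427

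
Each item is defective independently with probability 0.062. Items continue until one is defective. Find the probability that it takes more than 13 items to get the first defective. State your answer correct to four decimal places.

Y = number of items to the first success; geometric, p = 0.062.
P(Y > 13) = P(first 13 all fail) = (1−p)^13 = 0.435148

0.4351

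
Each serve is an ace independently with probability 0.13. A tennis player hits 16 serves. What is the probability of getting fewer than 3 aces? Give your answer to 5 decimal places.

0.65389

X ~ Binomial(16, 0.13); P(X ≤ 2) = Σ C(16,k) p^k (1−p)^(16−k) over k:
  k=0: C(16,0)·0.13^0·0.87^16 = 0.1077229
  k=1: C(16,1)·0.13^1·0.87^15 = 0.2575444
  k=2: C(16,2)·0.13^2·0.87^14 = 0.2886274
Total = 0.6538947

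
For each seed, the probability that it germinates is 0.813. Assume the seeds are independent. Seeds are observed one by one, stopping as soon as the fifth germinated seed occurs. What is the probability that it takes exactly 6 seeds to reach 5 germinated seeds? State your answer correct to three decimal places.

Y = trial on which the fifth success occurs; negative binomial, r=5, p=0.813.
P(Y=6) = C(5,4) · p^5 · (1−p)^1
= 5 · 0.35518 · 0.187 = 0.33210

0.332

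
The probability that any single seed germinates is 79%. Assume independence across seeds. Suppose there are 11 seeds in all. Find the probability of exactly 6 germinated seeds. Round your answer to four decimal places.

X ~ Binomial(n=11, p=0.79).
P(X=6) = C(11,6) · p^6 · (1−p)^5
= 462 · 0.24309 · 0.00040841 = 0.045867

0.0459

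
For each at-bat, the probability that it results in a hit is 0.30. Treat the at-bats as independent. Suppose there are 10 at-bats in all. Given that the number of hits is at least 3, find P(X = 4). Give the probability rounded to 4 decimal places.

0.3242

X ~ Binomial(10, 0.30). Want P(X=4 | X≥3) = P(X=4) / P(X≥3).
P(X=4) = C(10,4)·0.30^4·0.70^6 = 0.200121
P(X≥3) = 1 − 0.028248 − 0.121061 − 0.233474 = 0.617217
Ratio = 0.200121 / 0.617217 = 0.324231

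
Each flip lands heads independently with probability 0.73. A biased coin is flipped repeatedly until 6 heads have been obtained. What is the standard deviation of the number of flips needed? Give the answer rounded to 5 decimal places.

1.74355

Y = total flips until the sixth success; negative binomial with r=6, p=0.73.
SD(Y) = √[r(1−p)/p²] = √(3.0399700) = 1.7435510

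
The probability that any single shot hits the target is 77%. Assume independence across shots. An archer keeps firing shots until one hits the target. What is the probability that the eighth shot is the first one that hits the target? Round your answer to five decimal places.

0.00003

Geometric (trials to first success), p = 0.77.
P(Y = 8) = (1−p)^7 · p = 3.4048e-05 · 0.77 = 0.0000262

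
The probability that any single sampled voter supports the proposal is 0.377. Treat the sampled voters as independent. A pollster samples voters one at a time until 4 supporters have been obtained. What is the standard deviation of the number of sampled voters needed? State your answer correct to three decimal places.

4.187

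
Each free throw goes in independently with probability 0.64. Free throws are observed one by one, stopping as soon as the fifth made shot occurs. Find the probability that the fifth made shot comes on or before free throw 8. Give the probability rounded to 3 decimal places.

Finishing within 8 free throws ⇔ at least 5 successes in the first 8. With X ~ Binomial(8, 0.64), P(Y ≤ 8) = 1 − P(X ≤ 4).
  k=0: C(8,0)·0.64^0·0.36^8 = 0.00028
  k=1: C(8,1)·0.64^1·0.36^7 = 0.00401
  k=2: C(8,2)·0.64^2·0.36^6 = 0.02497
  k=3: C(8,3)·0.64^3·0.36^5 = 0.08876
  k=4: C(8,4)·0.64^4·0.36^4 = 0.19725
1 − 0.31528 = 0.68472

0.685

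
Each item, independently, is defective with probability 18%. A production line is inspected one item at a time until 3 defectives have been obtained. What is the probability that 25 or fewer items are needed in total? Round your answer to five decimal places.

Finishing within 25 items ⇔ at least 3 successes in the first 25. With X ~ Binomial(25, 0.18), P(Y ≤ 25) = 1 − P(X ≤ 2).
  k=0: C(25,0)·0.18^0·0.82^25 = 0.0070040
  k=1: C(25,1)·0.18^1·0.82^24 = 0.0384366
  k=2: C(25,2)·0.18^2·0.82^23 = 0.1012476
1 − 0.1466882 = 0.8533118

0.85331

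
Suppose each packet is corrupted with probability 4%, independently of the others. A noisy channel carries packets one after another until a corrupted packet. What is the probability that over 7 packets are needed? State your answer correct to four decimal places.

0.7514

Y = number of packets to the first success; geometric, p = 0.04.
P(Y > 7) = P(first 7 all fail) = (1−p)^7 = 0.751447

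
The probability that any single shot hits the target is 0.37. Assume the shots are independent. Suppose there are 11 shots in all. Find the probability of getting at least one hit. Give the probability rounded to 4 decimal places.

0.9938

P(at least one) = 1 − P(none) = 1 − (1 − 0.37)^11
= 1 − 0.006205 = 0.993795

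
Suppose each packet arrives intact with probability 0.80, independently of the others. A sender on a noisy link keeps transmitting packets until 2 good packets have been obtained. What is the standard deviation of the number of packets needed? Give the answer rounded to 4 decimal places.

0.7906

Y = total packets until the second success; negative binomial with r=2, p=0.80.
SD(Y) = √[r(1−p)/p²] = √(0.625000) = 0.790569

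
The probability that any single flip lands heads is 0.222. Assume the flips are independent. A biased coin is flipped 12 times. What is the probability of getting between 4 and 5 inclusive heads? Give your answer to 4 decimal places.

X ~ Binomial(12, 0.222); P(4 ≤ X ≤ 5) = Σ C(12,k) p^k (1−p)^(12−k) over k:
  k=4: C(12,4)·0.222^4·0.778^8 = 0.161382
  k=5: C(12,5)·0.222^5·0.778^7 = 0.073680
Total = 0.235061

0.2351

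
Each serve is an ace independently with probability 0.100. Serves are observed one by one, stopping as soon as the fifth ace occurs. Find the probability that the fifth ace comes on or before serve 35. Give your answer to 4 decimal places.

0.2693

Finishing within 35 serves ⇔ at least 5 successes in the first 35. With X ~ Binomial(35, 0.10), P(Y ≤ 35) = 1 − P(X ≤ 4).
  k=0: C(35,0)·0.10^0·0.90^35 = 0.025032
  k=1: C(35,1)·0.10^1·0.90^34 = 0.097345
  k=2: C(35,2)·0.10^2·0.90^33 = 0.183874
  k=3: C(35,3)·0.10^3·0.90^32 = 0.224735
  k=4: C(35,4)·0.10^4·0.90^31 = 0.199764
1 − 0.730749 = 0.269251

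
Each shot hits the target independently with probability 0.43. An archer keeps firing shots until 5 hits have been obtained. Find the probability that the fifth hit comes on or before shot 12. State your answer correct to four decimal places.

Finishing within 12 shots ⇔ at least 5 successes in the first 12. With X ~ Binomial(12, 0.43), P(Y ≤ 12) = 1 − P(X ≤ 4).
  k=0: C(12,0)·0.43^0·0.57^12 = 0.001176
  k=1: C(12,1)·0.43^1·0.57^11 = 0.010648
  k=2: C(12,2)·0.43^2·0.57^10 = 0.044180
  k=3: C(12,3)·0.43^3·0.57^9 = 0.111097
  k=4: C(12,4)·0.43^4·0.57^8 = 0.188572
1 − 0.355674 = 0.644326

0.6443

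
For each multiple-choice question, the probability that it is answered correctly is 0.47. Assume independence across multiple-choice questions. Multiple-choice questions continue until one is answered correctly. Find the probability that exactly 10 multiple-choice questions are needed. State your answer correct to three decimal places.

Geometric (trials to first success), p = 0.47.
P(Y = 10) = (1−p)^9 · p = 0.0032998 · 0.47 = 0.00155

0.002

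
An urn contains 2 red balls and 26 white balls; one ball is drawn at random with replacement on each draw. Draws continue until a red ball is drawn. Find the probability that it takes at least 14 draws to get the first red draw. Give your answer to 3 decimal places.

0.382

Y = number of draws to the first success; geometric, p = 0.071429.
P(Y > 13) = P(first 13 all fail) = (1−p)^13 = 0.38159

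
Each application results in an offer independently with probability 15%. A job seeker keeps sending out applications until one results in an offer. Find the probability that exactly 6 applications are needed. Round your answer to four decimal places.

0.0666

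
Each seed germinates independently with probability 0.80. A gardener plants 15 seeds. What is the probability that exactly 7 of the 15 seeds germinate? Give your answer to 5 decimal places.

0.00345

X ~ Binomial(n=15, p=0.80).
P(X=7) = C(15,7) · p^7 · (1−p)^8
= 6435 · 0.20972 · 2.56e-06 = 0.0034548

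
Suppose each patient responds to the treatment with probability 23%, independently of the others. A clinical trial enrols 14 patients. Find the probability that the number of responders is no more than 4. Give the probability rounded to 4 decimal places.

X ~ Binomial(14, 0.23); P(X ≤ 4) = Σ C(14,k) p^k (1−p)^(14−k) over k:
  k=0: C(14,0)·0.23^0·0.77^14 = 0.025756
  k=1: C(14,1)·0.23^1·0.77^13 = 0.107705
  k=2: C(14,2)·0.23^2·0.77^12 = 0.209115
  k=3: C(14,3)·0.23^3·0.77^11 = 0.249852
  k=4: C(14,4)·0.23^4·0.77^10 = 0.205236
Total = 0.797663

0.7977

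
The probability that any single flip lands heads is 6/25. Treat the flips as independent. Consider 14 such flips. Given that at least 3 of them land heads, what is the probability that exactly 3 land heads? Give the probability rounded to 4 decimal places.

0.3568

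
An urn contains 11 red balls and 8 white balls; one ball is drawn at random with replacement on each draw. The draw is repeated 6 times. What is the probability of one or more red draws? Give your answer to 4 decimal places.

0.9944

P(at least one) = 1 − P(none) = 1 − (1 − 0.578947)^6
= 1 − 0.005572 = 0.994428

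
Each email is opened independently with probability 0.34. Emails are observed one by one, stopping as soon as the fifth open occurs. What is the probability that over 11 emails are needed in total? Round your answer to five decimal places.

0.69415

Needing more than 11 emails ⇔ fewer than 5 successes in the first 11. With X ~ Binomial(11, 0.34), P(Y > 11) = P(X ≤ 4).
  k=0: C(11,0)·0.34^0·0.66^11 = 0.0103510
  k=1: C(11,1)·0.34^1·0.66^10 = 0.0586558
  k=2: C(11,2)·0.34^2·0.66^9 = 0.1510831
  k=3: C(11,3)·0.34^3·0.66^8 = 0.2334921
  k=4: C(11,4)·0.34^4·0.66^7 = 0.2405676
P(X ≤ 4) = 0.6941496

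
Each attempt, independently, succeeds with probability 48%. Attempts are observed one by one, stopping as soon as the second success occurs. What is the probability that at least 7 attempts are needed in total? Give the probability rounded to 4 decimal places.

0.1293

Needing more than 6 attempts ⇔ fewer than 2 successes in the first 6. With X ~ Binomial(6, 0.48), P(Y > 6) = P(X ≤ 1).
  k=0: C(6,0)·0.48^0·0.52^6 = 0.019771
  k=1: C(6,1)·0.48^1·0.52^5 = 0.109499
P(X ≤ 1) = 0.129269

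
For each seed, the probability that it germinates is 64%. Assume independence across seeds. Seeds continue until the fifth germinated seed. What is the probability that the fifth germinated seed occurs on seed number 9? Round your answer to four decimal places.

0.1262

Y = trial on which the fifth success occurs; negative binomial, r=5, p=0.64.
P(Y=9) = C(8,4) · p^5 · (1−p)^4
= 70 · 0.10737 · 0.016796 = 0.126243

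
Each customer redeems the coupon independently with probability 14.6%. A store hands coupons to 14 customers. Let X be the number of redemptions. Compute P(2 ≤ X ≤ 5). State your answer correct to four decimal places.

X ~ Binomial(14, 0.146); P(2 ≤ X ≤ 5) = Σ C(14,k) p^k (1−p)^(14−k) over k:
  k=2: C(14,2)·0.146^2·0.854^12 = 0.291905
  k=3: C(14,3)·0.146^3·0.854^11 = 0.199617
  k=4: C(14,4)·0.146^4·0.854^10 = 0.093848
  k=5: C(14,5)·0.146^5·0.854^9 = 0.032088
Total = 0.617458

0.6175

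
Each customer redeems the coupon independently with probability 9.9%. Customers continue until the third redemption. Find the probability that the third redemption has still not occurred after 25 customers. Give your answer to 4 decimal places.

Needing more than 25 customers ⇔ fewer than 3 successes in the first 25. With X ~ Binomial(25, 0.099), P(Y > 25) = P(X ≤ 2).
  k=0: C(25,0)·0.099^0·0.901^25 = 0.073811
  k=1: C(25,1)·0.099^1·0.901^24 = 0.202754
  k=2: C(25,2)·0.099^2·0.901^23 = 0.267339
P(X ≤ 2) = 0.543904

0.5439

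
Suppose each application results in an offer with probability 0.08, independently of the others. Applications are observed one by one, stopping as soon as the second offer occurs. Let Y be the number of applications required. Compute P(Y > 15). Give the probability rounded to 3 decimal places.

0.660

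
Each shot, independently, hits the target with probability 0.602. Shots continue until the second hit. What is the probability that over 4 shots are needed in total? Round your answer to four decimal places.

Needing more than 4 shots ⇔ fewer than 2 successes in the first 4. With X ~ Binomial(4, 0.602), P(Y > 4) = P(X ≤ 1).
  k=0: C(4,0)·0.602^0·0.398^4 = 0.025092
  k=1: C(4,1)·0.602^1·0.398^3 = 0.151812
P(X ≤ 1) = 0.176904

0.1769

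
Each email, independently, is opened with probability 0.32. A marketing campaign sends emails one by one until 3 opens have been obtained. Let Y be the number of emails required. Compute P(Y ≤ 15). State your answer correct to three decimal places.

Finishing within 15 emails ⇔ at least 3 successes in the first 15. With X ~ Binomial(15, 0.32), P(Y ≤ 15) = 1 − P(X ≤ 2).
  k=0: C(15,0)·0.32^0·0.68^15 = 0.00307
  k=1: C(15,1)·0.32^1·0.68^14 = 0.02170
  k=2: C(15,2)·0.32^2·0.68^13 = 0.07147
1 − 0.09624 = 0.90376

0.904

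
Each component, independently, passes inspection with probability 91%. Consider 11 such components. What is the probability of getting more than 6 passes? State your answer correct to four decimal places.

0.9983

X ~ Binomial(11, 0.91); P(X ≥ 7) = Σ C(11,k) p^k (1−p)^(11−k) over k:
  k=7: C(11,7)·0.91^7·0.09^4 = 0.011189
  k=8: C(11,8)·0.91^8·0.09^3 = 0.056564
  k=9: C(11,9)·0.91^9·0.09^2 = 0.190643
  k=10: C(11,10)·0.91^10·0.09^1 = 0.385522
  k=11: C(11,11)·0.91^11·0.09^0 = 0.354369
Total = 0.998286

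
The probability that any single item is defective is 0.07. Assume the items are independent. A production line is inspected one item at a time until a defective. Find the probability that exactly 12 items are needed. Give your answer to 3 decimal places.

Geometric (trials to first success), p = 0.07.
P(Y = 12) = (1−p)^11 · p = 0.4501 · 0.07 = 0.03151

0.032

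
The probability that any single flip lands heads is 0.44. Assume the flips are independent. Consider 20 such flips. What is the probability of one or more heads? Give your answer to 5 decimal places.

0.99999

P(at least one) = 1 − P(none) = 1 − (1 − 0.44)^20
= 1 − 0.0000092 = 0.9999908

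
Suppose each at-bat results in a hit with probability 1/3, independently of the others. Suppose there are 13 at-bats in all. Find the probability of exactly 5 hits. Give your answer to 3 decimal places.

0.207

X ~ Binomial(n=13, p=0.333333).
P(X=5) = C(13,5) · p^5 · (1−p)^8
= 1287 · 0.0041152 · 0.039018 = 0.20665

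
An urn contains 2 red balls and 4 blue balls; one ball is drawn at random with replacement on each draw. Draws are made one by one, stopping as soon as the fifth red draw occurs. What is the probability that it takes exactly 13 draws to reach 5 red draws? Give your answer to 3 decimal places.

Y = trial on which the fifth success occurs; negative binomial, r=5, p=0.333333.
P(Y=13) = C(12,4) · p^5 · (1−p)^8
= 495 · 0.0041152 · 0.039018 = 0.07948

0.079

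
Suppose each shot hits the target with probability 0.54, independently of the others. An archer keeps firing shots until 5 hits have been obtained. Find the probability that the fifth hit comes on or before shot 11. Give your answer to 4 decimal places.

0.8081

Finishing within 11 shots ⇔ at least 5 successes in the first 11. With X ~ Binomial(11, 0.54), P(Y ≤ 11) = 1 − P(X ≤ 4).
  k=0: C(11,0)·0.54^0·0.46^11 = 0.000195
  k=1: C(11,1)·0.54^1·0.46^10 = 0.002520
  k=2: C(11,2)·0.54^2·0.46^9 = 0.014790
  k=3: C(11,3)·0.54^3·0.46^8 = 0.052087
  k=4: C(11,4)·0.54^4·0.46^7 = 0.122291
1 − 0.191883 = 0.808117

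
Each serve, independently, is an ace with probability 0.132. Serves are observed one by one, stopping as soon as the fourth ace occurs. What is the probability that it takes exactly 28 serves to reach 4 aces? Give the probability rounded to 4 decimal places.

0.0297

Y = trial on which the fourth success occurs; negative binomial, r=4, p=0.132.
P(Y=28) = C(27,3) · p^4 · (1−p)^24
= 2925 · 0.0003036 · 0.033456 = 0.029709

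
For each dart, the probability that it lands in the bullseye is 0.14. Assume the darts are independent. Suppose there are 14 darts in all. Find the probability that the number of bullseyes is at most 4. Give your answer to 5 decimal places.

0.96407

X ~ Binomial(14, 0.14); P(X ≤ 4) = Σ C(14,k) p^k (1−p)^(14−k) over k:
  k=0: C(14,0)·0.14^0·0.86^14 = 0.1210538
  k=1: C(14,1)·0.14^1·0.86^13 = 0.2758900
  k=2: C(14,2)·0.14^2·0.86^12 = 0.2919301
  k=3: C(14,3)·0.14^3·0.86^11 = 0.1900940
  k=4: C(14,4)·0.14^4·0.86^10 = 0.0851002
Total = 0.9640681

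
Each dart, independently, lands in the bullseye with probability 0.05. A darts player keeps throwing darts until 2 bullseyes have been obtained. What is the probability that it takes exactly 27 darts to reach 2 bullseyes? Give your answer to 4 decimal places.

Y = trial on which the second success occurs; negative binomial, r=2, p=0.05.
P(Y=27) = C(26,1) · p^2 · (1−p)^25
= 26 · 0.0025 · 0.27739 = 0.018030

0.0180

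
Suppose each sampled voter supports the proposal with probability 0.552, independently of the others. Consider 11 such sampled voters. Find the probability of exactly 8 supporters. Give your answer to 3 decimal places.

X ~ Binomial(n=11, p=0.552).
P(X=8) = C(11,8) · p^8 · (1−p)^3
= 165 · 0.0086201 · 0.089915 = 0.12789

0.128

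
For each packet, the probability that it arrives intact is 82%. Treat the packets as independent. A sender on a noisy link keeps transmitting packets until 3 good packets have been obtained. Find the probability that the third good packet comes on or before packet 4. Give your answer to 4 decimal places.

0.8491

Finishing within 4 packets ⇔ at least 3 successes in the first 4. With X ~ Binomial(4, 0.82), P(Y ≤ 4) = 1 − P(X ≤ 2).
  k=0: C(4,0)·0.82^0·0.18^4 = 0.001050
  k=1: C(4,1)·0.82^1·0.18^3 = 0.019129
  k=2: C(4,2)·0.82^2·0.18^2 = 0.130715
1 − 0.150893 = 0.849107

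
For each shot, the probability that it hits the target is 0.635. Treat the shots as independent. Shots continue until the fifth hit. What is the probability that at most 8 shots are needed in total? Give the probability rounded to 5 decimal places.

0.67371

Finishing within 8 shots ⇔ at least 5 successes in the first 8. With X ~ Binomial(8, 0.635), P(Y ≤ 8) = 1 − P(X ≤ 4).
  k=0: C(8,0)·0.635^0·0.365^8 = 0.0003150
  k=1: C(8,1)·0.635^1·0.365^7 = 0.0043844
  k=2: C(8,2)·0.635^2·0.365^6 = 0.0266970
  k=3: C(8,3)·0.635^3·0.365^5 = 0.0928910
  k=4: C(8,4)·0.635^4·0.365^4 = 0.2020061
1 − 0.3262935 = 0.6737065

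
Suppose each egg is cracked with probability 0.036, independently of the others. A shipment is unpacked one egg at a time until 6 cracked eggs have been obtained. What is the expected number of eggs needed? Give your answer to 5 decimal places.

Y = total eggs until the sixth success; negative binomial with r=6, p=0.036.
E[Y] = r / p = 6 / 0.036 = 166.6666667

166.66667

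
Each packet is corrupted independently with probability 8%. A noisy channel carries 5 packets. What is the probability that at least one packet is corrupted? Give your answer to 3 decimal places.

0.341

P(at least one) = 1 − P(none) = 1 − (1 − 0.08)^5
= 1 − 0.65908 = 0.34092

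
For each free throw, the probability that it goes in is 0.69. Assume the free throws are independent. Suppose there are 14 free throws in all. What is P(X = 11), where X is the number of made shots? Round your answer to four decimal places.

0.1830

X ~ Binomial(n=14, p=0.69).
P(X=11) = C(14,11) · p^11 · (1−p)^3
= 364 · 0.016879 · 0.029791 = 0.183032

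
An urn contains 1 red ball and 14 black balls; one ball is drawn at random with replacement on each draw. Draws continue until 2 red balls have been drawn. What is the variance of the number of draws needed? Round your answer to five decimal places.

420.00000

Y = total draws until the second success; negative binomial with r=2, p=0.066667.
Var(Y) = r(1−p)/p² = 2·0.933333 / 0.066667² = 420.0000000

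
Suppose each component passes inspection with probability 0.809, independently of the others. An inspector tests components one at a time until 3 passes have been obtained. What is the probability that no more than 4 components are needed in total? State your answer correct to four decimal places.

0.8329

Finishing within 4 components ⇔ at least 3 successes in the first 4. With X ~ Binomial(4, 0.809), P(Y ≤ 4) = 1 − P(X ≤ 2).
  k=0: C(4,0)·0.809^0·0.191^4 = 0.001331
  k=1: C(4,1)·0.809^1·0.191^3 = 0.022548
  k=2: C(4,2)·0.809^2·0.191^2 = 0.143257
1 − 0.167136 = 0.832864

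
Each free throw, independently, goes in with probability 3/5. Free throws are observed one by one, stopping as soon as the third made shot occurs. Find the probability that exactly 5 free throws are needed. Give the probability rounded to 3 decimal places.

Y = trial on which the third success occurs; negative binomial, r=3, p=0.60.
P(Y=5) = C(4,2) · p^3 · (1−p)^2
= 6 · 0.216 · 0.16 = 0.20736

0.207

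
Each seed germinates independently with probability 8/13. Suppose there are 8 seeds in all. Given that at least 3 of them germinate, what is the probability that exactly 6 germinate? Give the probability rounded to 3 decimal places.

X ~ Binomial(8, 0.615385). Want P(X=6 | X≥3) = P(X=6) / P(X≥3).
P(X=6) = C(8,6)·0.615385^6·0.384615^2 = 0.22495
P(X≥3) = 1 − 0.00048 − 0.00613 − 0.03433 = 0.95907
Ratio = 0.22495 / 0.95907 = 0.23455

0.235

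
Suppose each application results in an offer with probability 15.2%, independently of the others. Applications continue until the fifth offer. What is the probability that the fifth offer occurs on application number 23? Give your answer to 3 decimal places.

Y = trial on which the fifth success occurs; negative binomial, r=5, p=0.152.
P(Y=23) = C(22,4) · p^5 · (1−p)^18
= 7315 · 8.1137e-05 · 0.051419 = 0.03052

0.031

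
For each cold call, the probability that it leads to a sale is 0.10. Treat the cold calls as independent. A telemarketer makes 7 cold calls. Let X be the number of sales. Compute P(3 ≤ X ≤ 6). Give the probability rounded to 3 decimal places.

0.026

X ~ Binomial(7, 0.10); P(3 ≤ X ≤ 6) = Σ C(7,k) p^k (1−p)^(7−k) over k:
  k=3: C(7,3)·0.10^3·0.90^4 = 0.02296
  k=4: C(7,4)·0.10^4·0.90^3 = 0.00255
  k=5: C(7,5)·0.10^5·0.90^2 = 0.00017
  k=6: C(7,6)·0.10^6·0.90^1 = 0.00001
Total = 0.02569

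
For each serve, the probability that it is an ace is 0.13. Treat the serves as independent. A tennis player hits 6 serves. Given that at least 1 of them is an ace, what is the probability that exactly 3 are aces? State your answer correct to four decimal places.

X ~ Binomial(6, 0.13). Want P(X=3 | X≥1) = P(X=3) / P(X≥1).
P(X=3) = C(6,3)·0.13^3·0.87^3 = 0.028935
P(X≥1) = 1 − 0.433626 = 0.566374
Ratio = 0.028935 / 0.566374 = 0.051088

0.0511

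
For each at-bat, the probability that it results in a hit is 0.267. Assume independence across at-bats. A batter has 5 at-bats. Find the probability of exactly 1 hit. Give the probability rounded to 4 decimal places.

0.3854

X ~ Binomial(n=5, p=0.267).
P(X=1) = C(5,1) · p^1 · (1−p)^4
= 5 · 0.267 · 0.28868 = 0.385387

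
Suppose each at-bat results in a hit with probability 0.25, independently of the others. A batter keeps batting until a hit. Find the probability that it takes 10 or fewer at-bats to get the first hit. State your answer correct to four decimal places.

Y = number of at-bats to the first success; geometric, p = 0.25.
P(Y ≤ 10) = 1 − (1−p)^10 = 1 − 0.056314 = 0.943686

0.9437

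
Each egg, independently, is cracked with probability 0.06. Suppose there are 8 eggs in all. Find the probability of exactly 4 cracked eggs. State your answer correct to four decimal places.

X ~ Binomial(n=8, p=0.06).
P(X=4) = C(8,4) · p^4 · (1−p)^4
= 70 · 1.296e-05 · 0.78075 = 0.000708

0.0007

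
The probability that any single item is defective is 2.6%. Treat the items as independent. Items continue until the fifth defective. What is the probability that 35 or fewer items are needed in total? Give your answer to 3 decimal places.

Finishing within 35 items ⇔ at least 5 successes in the first 35. With X ~ Binomial(35, 0.026), P(Y ≤ 35) = 1 − P(X ≤ 4).
  k=0: C(35,0)·0.026^0·0.974^35 = 0.39771
  k=1: C(35,1)·0.026^1·0.974^34 = 0.37157
  k=2: C(35,2)·0.026^2·0.974^33 = 0.16862
  k=3: C(35,3)·0.026^3·0.974^32 = 0.04951
  k=4: C(35,4)·0.026^4·0.974^31 = 0.01057
1 − 0.99799 = 0.00201

0.002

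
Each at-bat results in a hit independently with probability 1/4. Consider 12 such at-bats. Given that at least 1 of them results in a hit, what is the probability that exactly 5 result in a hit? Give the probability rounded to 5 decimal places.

X ~ Binomial(12, 0.25). Want P(X=5 | X≥1) = P(X=5) / P(X≥1).
P(X=5) = C(12,5)·0.25^5·0.75^7 = 0.1032414
P(X≥1) = 1 − 0.0316764 = 0.9683236
Ratio = 0.1032414 / 0.9683236 = 0.1066187

0.10662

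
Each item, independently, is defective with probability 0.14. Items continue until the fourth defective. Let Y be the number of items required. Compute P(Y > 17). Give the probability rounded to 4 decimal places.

Needing more than 17 items ⇔ fewer than 4 successes in the first 17. With X ~ Binomial(17, 0.14), P(Y > 17) = P(X ≤ 3).
  k=0: C(17,0)·0.14^0·0.86^17 = 0.076997
  k=1: C(17,1)·0.14^1·0.86^16 = 0.213085
  k=2: C(17,2)·0.14^2·0.86^15 = 0.277506
  k=3: C(17,3)·0.14^3·0.86^14 = 0.225877
P(X ≤ 3) = 0.793464

0.7935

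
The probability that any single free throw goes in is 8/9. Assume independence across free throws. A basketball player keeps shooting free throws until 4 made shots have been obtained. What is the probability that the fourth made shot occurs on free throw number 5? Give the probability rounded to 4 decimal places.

0.2775

Y = trial on which the fourth success occurs; negative binomial, r=4, p=0.888889.
P(Y=5) = C(4,3) · p^4 · (1−p)^1
= 4 · 0.6243 · 0.11111 = 0.277464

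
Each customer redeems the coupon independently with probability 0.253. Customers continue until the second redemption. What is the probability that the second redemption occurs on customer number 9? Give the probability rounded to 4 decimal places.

Y = trial on which the second success occurs; negative binomial, r=2, p=0.253.
P(Y=9) = C(8,1) · p^2 · (1−p)^7
= 8 · 0.064009 · 0.12979 = 0.066462

0.0665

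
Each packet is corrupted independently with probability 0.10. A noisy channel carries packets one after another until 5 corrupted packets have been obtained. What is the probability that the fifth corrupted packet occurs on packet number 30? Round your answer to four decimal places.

Y = trial on which the fifth success occurs; negative binomial, r=5, p=0.10.
P(Y=30) = C(29,4) · p^5 · (1−p)^25
= 23751 · 1e-05 · 0.07179 = 0.017051

0.0171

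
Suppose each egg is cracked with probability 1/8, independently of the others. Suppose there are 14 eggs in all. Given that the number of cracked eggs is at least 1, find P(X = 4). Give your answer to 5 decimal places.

X ~ Binomial(14, 0.125). Want P(X=4 | X≥1) = P(X=4) / P(X≥1).
P(X=4) = C(14,4)·0.125^4·0.875^10 = 0.0642917
P(X≥1) = 1 − 0.1542101 = 0.8457899
Ratio = 0.0642917 / 0.8457899 = 0.0760137

0.07601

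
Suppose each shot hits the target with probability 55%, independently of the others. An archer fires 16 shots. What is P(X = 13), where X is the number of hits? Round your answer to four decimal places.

0.0215

X ~ Binomial(n=16, p=0.55).
P(X=13) = C(16,13) · p^13 · (1−p)^3
= 560 · 0.00042142 · 0.091125 = 0.021505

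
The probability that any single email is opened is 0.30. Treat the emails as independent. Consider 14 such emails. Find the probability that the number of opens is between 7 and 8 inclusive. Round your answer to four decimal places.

X ~ Binomial(14, 0.30); P(7 ≤ X ≤ 8) = Σ C(14,k) p^k (1−p)^(14−k) over k:
  k=7: C(14,7)·0.30^7·0.70^7 = 0.061813
  k=8: C(14,8)·0.30^8·0.70^6 = 0.023180
Total = 0.084993

0.0850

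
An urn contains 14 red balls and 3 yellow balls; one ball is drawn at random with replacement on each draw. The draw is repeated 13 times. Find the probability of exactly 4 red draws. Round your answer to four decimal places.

X ~ Binomial(n=13, p=0.823529).
P(X=4) = C(13,4) · p^4 · (1−p)^9
= 715 · 0.45996 · 1.6598e-07 = 0.000055

0.0001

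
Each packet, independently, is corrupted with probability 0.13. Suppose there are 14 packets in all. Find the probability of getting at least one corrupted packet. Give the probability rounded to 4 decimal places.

0.8577

P(at least one) = 1 − P(none) = 1 − (1 − 0.13)^14
= 1 − 0.142321 = 0.857679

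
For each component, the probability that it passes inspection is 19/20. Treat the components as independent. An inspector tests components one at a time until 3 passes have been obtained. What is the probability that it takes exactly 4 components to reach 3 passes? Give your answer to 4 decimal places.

Y = trial on which the third success occurs; negative binomial, r=3, p=0.95.
P(Y=4) = C(3,2) · p^3 · (1−p)^1
= 3 · 0.85737 · 0.05 = 0.128606

0.1286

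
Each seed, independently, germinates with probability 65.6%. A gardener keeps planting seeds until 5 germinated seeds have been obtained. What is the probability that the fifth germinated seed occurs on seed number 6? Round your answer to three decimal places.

0.209

Y = trial on which the fifth success occurs; negative binomial, r=5, p=0.656.
P(Y=6) = C(5,4) · p^5 · (1−p)^1
= 5 · 0.12148 · 0.344 = 0.20895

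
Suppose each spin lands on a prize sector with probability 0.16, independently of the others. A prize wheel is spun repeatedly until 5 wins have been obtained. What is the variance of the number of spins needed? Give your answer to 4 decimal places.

164.0625

Y = total spins until the fifth success; negative binomial with r=5, p=0.16.
Var(Y) = r(1−p)/p² = 5·0.84 / 0.16² = 164.062500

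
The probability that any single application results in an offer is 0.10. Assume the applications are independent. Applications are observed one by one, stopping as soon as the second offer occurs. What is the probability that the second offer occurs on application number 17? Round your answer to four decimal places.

Y = trial on which the second success occurs; negative binomial, r=2, p=0.10.
P(Y=17) = C(16,1) · p^2 · (1−p)^15
= 16 · 0.01 · 0.20589 = 0.032943

0.0329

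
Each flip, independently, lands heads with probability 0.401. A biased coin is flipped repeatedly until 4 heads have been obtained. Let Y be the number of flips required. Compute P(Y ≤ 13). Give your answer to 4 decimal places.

0.8333

Finishing within 13 flips ⇔ at least 4 successes in the first 13. With X ~ Binomial(13, 0.401), P(Y ≤ 13) = 1 − P(X ≤ 3).
  k=0: C(13,0)·0.401^0·0.599^13 = 0.001278
  k=1: C(13,1)·0.401^1·0.599^12 = 0.011123
  k=2: C(13,2)·0.401^2·0.599^11 = 0.044676
  k=3: C(13,3)·0.401^3·0.599^10 = 0.109665
1 − 0.166742 = 0.833258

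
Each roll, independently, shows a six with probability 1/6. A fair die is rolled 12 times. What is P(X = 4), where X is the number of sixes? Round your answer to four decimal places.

0.0888

X ~ Binomial(n=12, p=0.166667).
P(X=4) = C(12,4) · p^4 · (1−p)^8
= 495 · 0.0007716 · 0.23257 = 0.088828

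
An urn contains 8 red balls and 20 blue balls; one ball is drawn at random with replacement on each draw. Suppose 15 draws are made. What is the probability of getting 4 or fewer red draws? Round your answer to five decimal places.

X ~ Binomial(15, 0.285714); P(X ≤ 4) = Σ C(15,k) p^k (1−p)^(15−k) over k:
  k=0: C(15,0)·0.285714^0·0.714286^15 = 0.0064281
  k=1: C(15,1)·0.285714^1·0.714286^14 = 0.0385683
  k=2: C(15,2)·0.285714^2·0.714286^13 = 0.1079913
  k=3: C(15,3)·0.285714^3·0.714286^12 = 0.1871849
  k=4: C(15,4)·0.285714^4·0.714286^11 = 0.2246219
Total = 0.5647945

0.56479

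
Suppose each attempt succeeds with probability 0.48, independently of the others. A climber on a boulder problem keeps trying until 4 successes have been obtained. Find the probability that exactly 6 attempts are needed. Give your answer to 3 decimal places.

Y = trial on which the fourth success occurs; negative binomial, r=4, p=0.48.
P(Y=6) = C(5,3) · p^4 · (1−p)^2
= 10 · 0.053084 · 0.2704 = 0.14354

0.144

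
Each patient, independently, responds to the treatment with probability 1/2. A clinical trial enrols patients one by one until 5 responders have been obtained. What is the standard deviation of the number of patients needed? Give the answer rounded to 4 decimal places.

3.1623

Y = total patients until the fifth success; negative binomial with r=5, p=0.50.
SD(Y) = √[r(1−p)/p²] = √(10.000000) = 3.162278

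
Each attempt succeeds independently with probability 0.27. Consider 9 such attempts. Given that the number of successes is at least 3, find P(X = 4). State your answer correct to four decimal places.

X ~ Binomial(9, 0.27). Want P(X=4 | X≥3) = P(X=4) / P(X≥3).
P(X=4) = C(9,4)·0.27^4·0.73^5 = 0.138816
P(X≥3) = 1 − 0.058872 − 0.195970 − 0.289928 = 0.455231
Ratio = 0.138816 / 0.455231 = 0.304936

0.3049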